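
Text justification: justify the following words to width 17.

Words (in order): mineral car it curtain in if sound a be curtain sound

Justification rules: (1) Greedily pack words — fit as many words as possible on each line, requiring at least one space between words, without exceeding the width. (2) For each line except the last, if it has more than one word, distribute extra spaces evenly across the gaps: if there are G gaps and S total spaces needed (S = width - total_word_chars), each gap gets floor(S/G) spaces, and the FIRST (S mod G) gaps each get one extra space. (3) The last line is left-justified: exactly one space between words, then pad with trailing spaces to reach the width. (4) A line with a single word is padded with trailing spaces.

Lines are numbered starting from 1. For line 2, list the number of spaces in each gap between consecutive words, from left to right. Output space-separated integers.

Line 1: ['mineral', 'car', 'it'] (min_width=14, slack=3)
Line 2: ['curtain', 'in', 'if'] (min_width=13, slack=4)
Line 3: ['sound', 'a', 'be'] (min_width=10, slack=7)
Line 4: ['curtain', 'sound'] (min_width=13, slack=4)

Answer: 3 3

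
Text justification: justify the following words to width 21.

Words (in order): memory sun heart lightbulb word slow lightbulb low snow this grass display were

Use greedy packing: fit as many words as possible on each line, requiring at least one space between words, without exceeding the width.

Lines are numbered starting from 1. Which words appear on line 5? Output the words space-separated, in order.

Line 1: ['memory', 'sun', 'heart'] (min_width=16, slack=5)
Line 2: ['lightbulb', 'word', 'slow'] (min_width=19, slack=2)
Line 3: ['lightbulb', 'low', 'snow'] (min_width=18, slack=3)
Line 4: ['this', 'grass', 'display'] (min_width=18, slack=3)
Line 5: ['were'] (min_width=4, slack=17)

Answer: were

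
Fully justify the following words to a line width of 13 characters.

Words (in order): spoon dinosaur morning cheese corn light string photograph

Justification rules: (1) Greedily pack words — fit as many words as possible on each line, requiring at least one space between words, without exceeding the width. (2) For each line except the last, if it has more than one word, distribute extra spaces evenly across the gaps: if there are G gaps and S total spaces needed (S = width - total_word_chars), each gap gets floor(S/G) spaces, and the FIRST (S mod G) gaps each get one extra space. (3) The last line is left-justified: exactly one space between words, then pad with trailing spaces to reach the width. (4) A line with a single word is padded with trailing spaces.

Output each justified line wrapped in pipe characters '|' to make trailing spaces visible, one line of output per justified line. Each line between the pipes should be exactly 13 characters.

Line 1: ['spoon'] (min_width=5, slack=8)
Line 2: ['dinosaur'] (min_width=8, slack=5)
Line 3: ['morning'] (min_width=7, slack=6)
Line 4: ['cheese', 'corn'] (min_width=11, slack=2)
Line 5: ['light', 'string'] (min_width=12, slack=1)
Line 6: ['photograph'] (min_width=10, slack=3)

Answer: |spoon        |
|dinosaur     |
|morning      |
|cheese   corn|
|light  string|
|photograph   |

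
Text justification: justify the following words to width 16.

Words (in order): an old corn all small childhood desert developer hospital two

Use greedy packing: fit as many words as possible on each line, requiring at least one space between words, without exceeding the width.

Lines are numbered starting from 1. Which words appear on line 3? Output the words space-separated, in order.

Line 1: ['an', 'old', 'corn', 'all'] (min_width=15, slack=1)
Line 2: ['small', 'childhood'] (min_width=15, slack=1)
Line 3: ['desert', 'developer'] (min_width=16, slack=0)
Line 4: ['hospital', 'two'] (min_width=12, slack=4)

Answer: desert developer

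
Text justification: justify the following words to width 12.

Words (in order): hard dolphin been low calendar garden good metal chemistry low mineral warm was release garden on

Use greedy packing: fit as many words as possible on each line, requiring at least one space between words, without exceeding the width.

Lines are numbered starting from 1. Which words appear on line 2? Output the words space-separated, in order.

Answer: been low

Derivation:
Line 1: ['hard', 'dolphin'] (min_width=12, slack=0)
Line 2: ['been', 'low'] (min_width=8, slack=4)
Line 3: ['calendar'] (min_width=8, slack=4)
Line 4: ['garden', 'good'] (min_width=11, slack=1)
Line 5: ['metal'] (min_width=5, slack=7)
Line 6: ['chemistry'] (min_width=9, slack=3)
Line 7: ['low', 'mineral'] (min_width=11, slack=1)
Line 8: ['warm', 'was'] (min_width=8, slack=4)
Line 9: ['release'] (min_width=7, slack=5)
Line 10: ['garden', 'on'] (min_width=9, slack=3)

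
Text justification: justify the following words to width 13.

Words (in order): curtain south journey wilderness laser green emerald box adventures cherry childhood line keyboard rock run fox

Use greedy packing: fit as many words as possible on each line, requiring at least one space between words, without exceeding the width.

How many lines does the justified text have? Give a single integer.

Line 1: ['curtain', 'south'] (min_width=13, slack=0)
Line 2: ['journey'] (min_width=7, slack=6)
Line 3: ['wilderness'] (min_width=10, slack=3)
Line 4: ['laser', 'green'] (min_width=11, slack=2)
Line 5: ['emerald', 'box'] (min_width=11, slack=2)
Line 6: ['adventures'] (min_width=10, slack=3)
Line 7: ['cherry'] (min_width=6, slack=7)
Line 8: ['childhood'] (min_width=9, slack=4)
Line 9: ['line', 'keyboard'] (min_width=13, slack=0)
Line 10: ['rock', 'run', 'fox'] (min_width=12, slack=1)
Total lines: 10

Answer: 10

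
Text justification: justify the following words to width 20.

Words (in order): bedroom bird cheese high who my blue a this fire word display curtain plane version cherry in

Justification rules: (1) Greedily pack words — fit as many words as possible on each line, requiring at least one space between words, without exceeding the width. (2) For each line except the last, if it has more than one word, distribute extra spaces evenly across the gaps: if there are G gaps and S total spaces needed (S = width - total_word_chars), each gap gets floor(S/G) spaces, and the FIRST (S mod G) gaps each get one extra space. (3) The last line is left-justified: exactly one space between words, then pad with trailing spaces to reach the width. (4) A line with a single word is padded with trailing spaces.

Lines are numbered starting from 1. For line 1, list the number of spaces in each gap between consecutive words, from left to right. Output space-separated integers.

Line 1: ['bedroom', 'bird', 'cheese'] (min_width=19, slack=1)
Line 2: ['high', 'who', 'my', 'blue', 'a'] (min_width=18, slack=2)
Line 3: ['this', 'fire', 'word'] (min_width=14, slack=6)
Line 4: ['display', 'curtain'] (min_width=15, slack=5)
Line 5: ['plane', 'version', 'cherry'] (min_width=20, slack=0)
Line 6: ['in'] (min_width=2, slack=18)

Answer: 2 1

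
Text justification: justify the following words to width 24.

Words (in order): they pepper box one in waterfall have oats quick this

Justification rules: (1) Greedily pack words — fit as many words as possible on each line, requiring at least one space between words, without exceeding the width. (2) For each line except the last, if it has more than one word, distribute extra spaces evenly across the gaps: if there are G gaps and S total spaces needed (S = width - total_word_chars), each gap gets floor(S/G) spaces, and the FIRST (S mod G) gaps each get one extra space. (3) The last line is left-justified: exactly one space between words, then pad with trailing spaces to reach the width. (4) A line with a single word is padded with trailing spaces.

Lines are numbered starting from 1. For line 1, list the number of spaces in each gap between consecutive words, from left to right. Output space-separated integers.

Line 1: ['they', 'pepper', 'box', 'one', 'in'] (min_width=22, slack=2)
Line 2: ['waterfall', 'have', 'oats'] (min_width=19, slack=5)
Line 3: ['quick', 'this'] (min_width=10, slack=14)

Answer: 2 2 1 1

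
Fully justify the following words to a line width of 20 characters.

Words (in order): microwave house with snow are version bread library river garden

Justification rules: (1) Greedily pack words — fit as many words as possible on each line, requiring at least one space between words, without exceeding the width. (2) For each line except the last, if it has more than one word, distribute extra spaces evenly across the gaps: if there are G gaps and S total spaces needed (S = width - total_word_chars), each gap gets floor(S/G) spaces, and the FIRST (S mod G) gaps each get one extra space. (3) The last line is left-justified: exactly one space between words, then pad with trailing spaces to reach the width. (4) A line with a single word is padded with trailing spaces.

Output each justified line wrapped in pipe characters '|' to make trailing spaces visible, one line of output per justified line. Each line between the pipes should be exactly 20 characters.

Line 1: ['microwave', 'house', 'with'] (min_width=20, slack=0)
Line 2: ['snow', 'are', 'version'] (min_width=16, slack=4)
Line 3: ['bread', 'library', 'river'] (min_width=19, slack=1)
Line 4: ['garden'] (min_width=6, slack=14)

Answer: |microwave house with|
|snow   are   version|
|bread  library river|
|garden              |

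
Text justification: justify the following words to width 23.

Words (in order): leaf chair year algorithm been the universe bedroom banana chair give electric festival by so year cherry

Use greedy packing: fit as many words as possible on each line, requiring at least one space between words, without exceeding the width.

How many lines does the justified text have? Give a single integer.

Answer: 6

Derivation:
Line 1: ['leaf', 'chair', 'year'] (min_width=15, slack=8)
Line 2: ['algorithm', 'been', 'the'] (min_width=18, slack=5)
Line 3: ['universe', 'bedroom', 'banana'] (min_width=23, slack=0)
Line 4: ['chair', 'give', 'electric'] (min_width=19, slack=4)
Line 5: ['festival', 'by', 'so', 'year'] (min_width=19, slack=4)
Line 6: ['cherry'] (min_width=6, slack=17)
Total lines: 6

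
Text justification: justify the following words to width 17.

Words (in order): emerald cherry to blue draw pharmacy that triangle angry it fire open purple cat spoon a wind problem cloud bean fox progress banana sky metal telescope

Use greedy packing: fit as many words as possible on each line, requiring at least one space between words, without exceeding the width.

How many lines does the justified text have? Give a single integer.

Line 1: ['emerald', 'cherry', 'to'] (min_width=17, slack=0)
Line 2: ['blue', 'draw'] (min_width=9, slack=8)
Line 3: ['pharmacy', 'that'] (min_width=13, slack=4)
Line 4: ['triangle', 'angry', 'it'] (min_width=17, slack=0)
Line 5: ['fire', 'open', 'purple'] (min_width=16, slack=1)
Line 6: ['cat', 'spoon', 'a', 'wind'] (min_width=16, slack=1)
Line 7: ['problem', 'cloud'] (min_width=13, slack=4)
Line 8: ['bean', 'fox', 'progress'] (min_width=17, slack=0)
Line 9: ['banana', 'sky', 'metal'] (min_width=16, slack=1)
Line 10: ['telescope'] (min_width=9, slack=8)
Total lines: 10

Answer: 10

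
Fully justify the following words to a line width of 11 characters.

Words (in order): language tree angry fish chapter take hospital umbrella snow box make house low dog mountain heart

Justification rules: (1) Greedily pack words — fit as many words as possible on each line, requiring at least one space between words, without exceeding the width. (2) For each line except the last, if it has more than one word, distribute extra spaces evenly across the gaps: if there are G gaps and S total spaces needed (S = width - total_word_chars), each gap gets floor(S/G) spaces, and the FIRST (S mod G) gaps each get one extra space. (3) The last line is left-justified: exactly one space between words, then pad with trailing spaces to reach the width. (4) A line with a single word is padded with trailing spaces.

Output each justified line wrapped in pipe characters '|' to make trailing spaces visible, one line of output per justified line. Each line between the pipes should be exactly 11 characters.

Line 1: ['language'] (min_width=8, slack=3)
Line 2: ['tree', 'angry'] (min_width=10, slack=1)
Line 3: ['fish'] (min_width=4, slack=7)
Line 4: ['chapter'] (min_width=7, slack=4)
Line 5: ['take'] (min_width=4, slack=7)
Line 6: ['hospital'] (min_width=8, slack=3)
Line 7: ['umbrella'] (min_width=8, slack=3)
Line 8: ['snow', 'box'] (min_width=8, slack=3)
Line 9: ['make', 'house'] (min_width=10, slack=1)
Line 10: ['low', 'dog'] (min_width=7, slack=4)
Line 11: ['mountain'] (min_width=8, slack=3)
Line 12: ['heart'] (min_width=5, slack=6)

Answer: |language   |
|tree  angry|
|fish       |
|chapter    |
|take       |
|hospital   |
|umbrella   |
|snow    box|
|make  house|
|low     dog|
|mountain   |
|heart      |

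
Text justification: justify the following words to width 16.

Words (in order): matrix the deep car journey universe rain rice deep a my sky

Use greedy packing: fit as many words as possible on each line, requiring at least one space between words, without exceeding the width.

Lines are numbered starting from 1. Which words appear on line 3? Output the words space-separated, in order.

Answer: universe rain

Derivation:
Line 1: ['matrix', 'the', 'deep'] (min_width=15, slack=1)
Line 2: ['car', 'journey'] (min_width=11, slack=5)
Line 3: ['universe', 'rain'] (min_width=13, slack=3)
Line 4: ['rice', 'deep', 'a', 'my'] (min_width=14, slack=2)
Line 5: ['sky'] (min_width=3, slack=13)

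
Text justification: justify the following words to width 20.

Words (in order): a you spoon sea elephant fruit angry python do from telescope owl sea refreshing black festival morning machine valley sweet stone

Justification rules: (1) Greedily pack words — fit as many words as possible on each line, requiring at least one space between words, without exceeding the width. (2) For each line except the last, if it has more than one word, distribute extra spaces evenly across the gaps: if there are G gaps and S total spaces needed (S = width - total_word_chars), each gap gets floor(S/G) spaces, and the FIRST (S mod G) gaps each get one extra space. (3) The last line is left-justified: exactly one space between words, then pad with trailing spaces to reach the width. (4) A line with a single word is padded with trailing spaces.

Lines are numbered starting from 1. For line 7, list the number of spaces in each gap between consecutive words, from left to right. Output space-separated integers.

Answer: 1 1

Derivation:
Line 1: ['a', 'you', 'spoon', 'sea'] (min_width=15, slack=5)
Line 2: ['elephant', 'fruit', 'angry'] (min_width=20, slack=0)
Line 3: ['python', 'do', 'from'] (min_width=14, slack=6)
Line 4: ['telescope', 'owl', 'sea'] (min_width=17, slack=3)
Line 5: ['refreshing', 'black'] (min_width=16, slack=4)
Line 6: ['festival', 'morning'] (min_width=16, slack=4)
Line 7: ['machine', 'valley', 'sweet'] (min_width=20, slack=0)
Line 8: ['stone'] (min_width=5, slack=15)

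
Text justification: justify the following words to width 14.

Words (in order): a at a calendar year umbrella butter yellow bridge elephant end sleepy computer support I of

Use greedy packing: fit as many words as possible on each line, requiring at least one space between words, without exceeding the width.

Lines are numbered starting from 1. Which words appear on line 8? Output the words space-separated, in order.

Line 1: ['a', 'at', 'a'] (min_width=6, slack=8)
Line 2: ['calendar', 'year'] (min_width=13, slack=1)
Line 3: ['umbrella'] (min_width=8, slack=6)
Line 4: ['butter', 'yellow'] (min_width=13, slack=1)
Line 5: ['bridge'] (min_width=6, slack=8)
Line 6: ['elephant', 'end'] (min_width=12, slack=2)
Line 7: ['sleepy'] (min_width=6, slack=8)
Line 8: ['computer'] (min_width=8, slack=6)
Line 9: ['support', 'I', 'of'] (min_width=12, slack=2)

Answer: computer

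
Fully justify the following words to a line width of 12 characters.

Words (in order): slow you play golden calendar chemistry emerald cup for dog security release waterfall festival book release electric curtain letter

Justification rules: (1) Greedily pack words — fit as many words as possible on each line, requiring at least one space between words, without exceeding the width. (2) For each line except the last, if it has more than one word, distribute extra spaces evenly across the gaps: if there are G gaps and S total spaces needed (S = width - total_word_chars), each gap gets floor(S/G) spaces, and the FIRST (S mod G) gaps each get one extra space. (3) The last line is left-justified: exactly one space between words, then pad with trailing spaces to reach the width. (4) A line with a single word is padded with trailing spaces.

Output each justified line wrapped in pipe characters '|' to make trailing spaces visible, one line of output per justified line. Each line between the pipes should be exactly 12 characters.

Line 1: ['slow', 'you'] (min_width=8, slack=4)
Line 2: ['play', 'golden'] (min_width=11, slack=1)
Line 3: ['calendar'] (min_width=8, slack=4)
Line 4: ['chemistry'] (min_width=9, slack=3)
Line 5: ['emerald', 'cup'] (min_width=11, slack=1)
Line 6: ['for', 'dog'] (min_width=7, slack=5)
Line 7: ['security'] (min_width=8, slack=4)
Line 8: ['release'] (min_width=7, slack=5)
Line 9: ['waterfall'] (min_width=9, slack=3)
Line 10: ['festival'] (min_width=8, slack=4)
Line 11: ['book', 'release'] (min_width=12, slack=0)
Line 12: ['electric'] (min_width=8, slack=4)
Line 13: ['curtain'] (min_width=7, slack=5)
Line 14: ['letter'] (min_width=6, slack=6)

Answer: |slow     you|
|play  golden|
|calendar    |
|chemistry   |
|emerald  cup|
|for      dog|
|security    |
|release     |
|waterfall   |
|festival    |
|book release|
|electric    |
|curtain     |
|letter      |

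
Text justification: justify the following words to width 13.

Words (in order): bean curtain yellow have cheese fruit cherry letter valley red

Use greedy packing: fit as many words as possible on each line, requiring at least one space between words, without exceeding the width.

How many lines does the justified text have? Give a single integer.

Answer: 5

Derivation:
Line 1: ['bean', 'curtain'] (min_width=12, slack=1)
Line 2: ['yellow', 'have'] (min_width=11, slack=2)
Line 3: ['cheese', 'fruit'] (min_width=12, slack=1)
Line 4: ['cherry', 'letter'] (min_width=13, slack=0)
Line 5: ['valley', 'red'] (min_width=10, slack=3)
Total lines: 5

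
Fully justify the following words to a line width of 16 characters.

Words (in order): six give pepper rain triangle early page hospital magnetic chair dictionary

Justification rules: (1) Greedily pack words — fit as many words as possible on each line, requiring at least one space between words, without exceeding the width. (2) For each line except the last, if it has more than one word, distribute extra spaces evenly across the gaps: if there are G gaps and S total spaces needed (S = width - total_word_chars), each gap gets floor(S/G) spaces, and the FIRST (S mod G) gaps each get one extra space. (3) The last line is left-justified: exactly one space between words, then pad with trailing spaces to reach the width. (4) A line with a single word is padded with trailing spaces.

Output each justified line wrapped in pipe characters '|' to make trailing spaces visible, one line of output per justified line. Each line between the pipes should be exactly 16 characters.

Line 1: ['six', 'give', 'pepper'] (min_width=15, slack=1)
Line 2: ['rain', 'triangle'] (min_width=13, slack=3)
Line 3: ['early', 'page'] (min_width=10, slack=6)
Line 4: ['hospital'] (min_width=8, slack=8)
Line 5: ['magnetic', 'chair'] (min_width=14, slack=2)
Line 6: ['dictionary'] (min_width=10, slack=6)

Answer: |six  give pepper|
|rain    triangle|
|early       page|
|hospital        |
|magnetic   chair|
|dictionary      |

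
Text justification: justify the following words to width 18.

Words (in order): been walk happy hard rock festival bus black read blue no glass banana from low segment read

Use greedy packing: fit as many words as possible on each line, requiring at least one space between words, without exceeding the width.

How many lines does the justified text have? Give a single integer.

Line 1: ['been', 'walk', 'happy'] (min_width=15, slack=3)
Line 2: ['hard', 'rock', 'festival'] (min_width=18, slack=0)
Line 3: ['bus', 'black', 'read'] (min_width=14, slack=4)
Line 4: ['blue', 'no', 'glass'] (min_width=13, slack=5)
Line 5: ['banana', 'from', 'low'] (min_width=15, slack=3)
Line 6: ['segment', 'read'] (min_width=12, slack=6)
Total lines: 6

Answer: 6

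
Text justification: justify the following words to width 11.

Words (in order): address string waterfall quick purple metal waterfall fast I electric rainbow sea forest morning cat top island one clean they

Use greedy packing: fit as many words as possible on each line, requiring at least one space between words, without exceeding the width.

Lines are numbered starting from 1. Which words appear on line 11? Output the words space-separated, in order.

Line 1: ['address'] (min_width=7, slack=4)
Line 2: ['string'] (min_width=6, slack=5)
Line 3: ['waterfall'] (min_width=9, slack=2)
Line 4: ['quick'] (min_width=5, slack=6)
Line 5: ['purple'] (min_width=6, slack=5)
Line 6: ['metal'] (min_width=5, slack=6)
Line 7: ['waterfall'] (min_width=9, slack=2)
Line 8: ['fast', 'I'] (min_width=6, slack=5)
Line 9: ['electric'] (min_width=8, slack=3)
Line 10: ['rainbow', 'sea'] (min_width=11, slack=0)
Line 11: ['forest'] (min_width=6, slack=5)
Line 12: ['morning', 'cat'] (min_width=11, slack=0)
Line 13: ['top', 'island'] (min_width=10, slack=1)
Line 14: ['one', 'clean'] (min_width=9, slack=2)
Line 15: ['they'] (min_width=4, slack=7)

Answer: forest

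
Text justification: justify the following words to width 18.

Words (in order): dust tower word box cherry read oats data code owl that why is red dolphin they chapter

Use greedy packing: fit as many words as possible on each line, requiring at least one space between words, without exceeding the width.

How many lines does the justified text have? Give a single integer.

Answer: 6

Derivation:
Line 1: ['dust', 'tower', 'word'] (min_width=15, slack=3)
Line 2: ['box', 'cherry', 'read'] (min_width=15, slack=3)
Line 3: ['oats', 'data', 'code', 'owl'] (min_width=18, slack=0)
Line 4: ['that', 'why', 'is', 'red'] (min_width=15, slack=3)
Line 5: ['dolphin', 'they'] (min_width=12, slack=6)
Line 6: ['chapter'] (min_width=7, slack=11)
Total lines: 6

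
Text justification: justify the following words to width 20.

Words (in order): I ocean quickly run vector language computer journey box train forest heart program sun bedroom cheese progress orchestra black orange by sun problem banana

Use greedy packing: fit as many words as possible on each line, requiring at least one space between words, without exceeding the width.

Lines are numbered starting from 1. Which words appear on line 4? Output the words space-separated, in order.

Answer: train forest heart

Derivation:
Line 1: ['I', 'ocean', 'quickly', 'run'] (min_width=19, slack=1)
Line 2: ['vector', 'language'] (min_width=15, slack=5)
Line 3: ['computer', 'journey', 'box'] (min_width=20, slack=0)
Line 4: ['train', 'forest', 'heart'] (min_width=18, slack=2)
Line 5: ['program', 'sun', 'bedroom'] (min_width=19, slack=1)
Line 6: ['cheese', 'progress'] (min_width=15, slack=5)
Line 7: ['orchestra', 'black'] (min_width=15, slack=5)
Line 8: ['orange', 'by', 'sun'] (min_width=13, slack=7)
Line 9: ['problem', 'banana'] (min_width=14, slack=6)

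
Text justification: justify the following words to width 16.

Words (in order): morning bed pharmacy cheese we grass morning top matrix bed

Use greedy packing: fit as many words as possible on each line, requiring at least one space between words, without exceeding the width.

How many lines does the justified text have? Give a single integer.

Line 1: ['morning', 'bed'] (min_width=11, slack=5)
Line 2: ['pharmacy', 'cheese'] (min_width=15, slack=1)
Line 3: ['we', 'grass', 'morning'] (min_width=16, slack=0)
Line 4: ['top', 'matrix', 'bed'] (min_width=14, slack=2)
Total lines: 4

Answer: 4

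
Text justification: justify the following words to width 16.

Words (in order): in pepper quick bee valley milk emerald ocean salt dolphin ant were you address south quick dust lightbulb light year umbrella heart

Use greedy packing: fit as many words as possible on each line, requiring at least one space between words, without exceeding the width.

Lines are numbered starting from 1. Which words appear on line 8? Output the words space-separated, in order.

Line 1: ['in', 'pepper', 'quick'] (min_width=15, slack=1)
Line 2: ['bee', 'valley', 'milk'] (min_width=15, slack=1)
Line 3: ['emerald', 'ocean'] (min_width=13, slack=3)
Line 4: ['salt', 'dolphin', 'ant'] (min_width=16, slack=0)
Line 5: ['were', 'you', 'address'] (min_width=16, slack=0)
Line 6: ['south', 'quick', 'dust'] (min_width=16, slack=0)
Line 7: ['lightbulb', 'light'] (min_width=15, slack=1)
Line 8: ['year', 'umbrella'] (min_width=13, slack=3)
Line 9: ['heart'] (min_width=5, slack=11)

Answer: year umbrella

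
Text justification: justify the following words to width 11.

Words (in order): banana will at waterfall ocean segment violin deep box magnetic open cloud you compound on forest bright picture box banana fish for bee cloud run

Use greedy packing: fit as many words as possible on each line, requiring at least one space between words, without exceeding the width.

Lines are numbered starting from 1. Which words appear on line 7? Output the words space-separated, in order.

Line 1: ['banana', 'will'] (min_width=11, slack=0)
Line 2: ['at'] (min_width=2, slack=9)
Line 3: ['waterfall'] (min_width=9, slack=2)
Line 4: ['ocean'] (min_width=5, slack=6)
Line 5: ['segment'] (min_width=7, slack=4)
Line 6: ['violin', 'deep'] (min_width=11, slack=0)
Line 7: ['box'] (min_width=3, slack=8)
Line 8: ['magnetic'] (min_width=8, slack=3)
Line 9: ['open', 'cloud'] (min_width=10, slack=1)
Line 10: ['you'] (min_width=3, slack=8)
Line 11: ['compound', 'on'] (min_width=11, slack=0)
Line 12: ['forest'] (min_width=6, slack=5)
Line 13: ['bright'] (min_width=6, slack=5)
Line 14: ['picture', 'box'] (min_width=11, slack=0)
Line 15: ['banana', 'fish'] (min_width=11, slack=0)
Line 16: ['for', 'bee'] (min_width=7, slack=4)
Line 17: ['cloud', 'run'] (min_width=9, slack=2)

Answer: box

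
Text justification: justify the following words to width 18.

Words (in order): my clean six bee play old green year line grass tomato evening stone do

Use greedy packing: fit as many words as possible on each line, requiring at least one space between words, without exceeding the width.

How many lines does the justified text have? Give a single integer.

Line 1: ['my', 'clean', 'six', 'bee'] (min_width=16, slack=2)
Line 2: ['play', 'old', 'green'] (min_width=14, slack=4)
Line 3: ['year', 'line', 'grass'] (min_width=15, slack=3)
Line 4: ['tomato', 'evening'] (min_width=14, slack=4)
Line 5: ['stone', 'do'] (min_width=8, slack=10)
Total lines: 5

Answer: 5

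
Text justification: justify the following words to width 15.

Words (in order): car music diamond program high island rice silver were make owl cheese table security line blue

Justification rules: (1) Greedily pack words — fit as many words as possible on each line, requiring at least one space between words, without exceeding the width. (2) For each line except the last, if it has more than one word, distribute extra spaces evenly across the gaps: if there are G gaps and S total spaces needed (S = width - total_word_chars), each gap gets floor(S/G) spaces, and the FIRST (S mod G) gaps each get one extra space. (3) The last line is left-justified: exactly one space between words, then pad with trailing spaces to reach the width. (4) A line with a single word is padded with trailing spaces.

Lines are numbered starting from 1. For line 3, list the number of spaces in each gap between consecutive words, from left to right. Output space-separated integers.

Line 1: ['car', 'music'] (min_width=9, slack=6)
Line 2: ['diamond', 'program'] (min_width=15, slack=0)
Line 3: ['high', 'island'] (min_width=11, slack=4)
Line 4: ['rice', 'silver'] (min_width=11, slack=4)
Line 5: ['were', 'make', 'owl'] (min_width=13, slack=2)
Line 6: ['cheese', 'table'] (min_width=12, slack=3)
Line 7: ['security', 'line'] (min_width=13, slack=2)
Line 8: ['blue'] (min_width=4, slack=11)

Answer: 5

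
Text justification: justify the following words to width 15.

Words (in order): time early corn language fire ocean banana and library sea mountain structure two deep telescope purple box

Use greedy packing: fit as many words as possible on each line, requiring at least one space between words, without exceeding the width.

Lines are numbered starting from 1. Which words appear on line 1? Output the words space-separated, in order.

Line 1: ['time', 'early', 'corn'] (min_width=15, slack=0)
Line 2: ['language', 'fire'] (min_width=13, slack=2)
Line 3: ['ocean', 'banana'] (min_width=12, slack=3)
Line 4: ['and', 'library', 'sea'] (min_width=15, slack=0)
Line 5: ['mountain'] (min_width=8, slack=7)
Line 6: ['structure', 'two'] (min_width=13, slack=2)
Line 7: ['deep', 'telescope'] (min_width=14, slack=1)
Line 8: ['purple', 'box'] (min_width=10, slack=5)

Answer: time early corn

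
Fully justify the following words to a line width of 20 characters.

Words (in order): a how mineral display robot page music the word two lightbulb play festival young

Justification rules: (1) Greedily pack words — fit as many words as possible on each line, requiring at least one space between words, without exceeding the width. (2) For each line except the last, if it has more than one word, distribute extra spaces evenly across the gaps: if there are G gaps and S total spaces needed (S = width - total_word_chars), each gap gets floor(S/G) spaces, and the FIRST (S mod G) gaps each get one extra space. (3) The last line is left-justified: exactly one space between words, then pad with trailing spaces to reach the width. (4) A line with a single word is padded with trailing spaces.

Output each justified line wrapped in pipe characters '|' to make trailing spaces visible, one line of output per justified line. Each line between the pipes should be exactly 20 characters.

Answer: |a     how    mineral|
|display  robot  page|
|music  the  word two|
|lightbulb       play|
|festival young      |

Derivation:
Line 1: ['a', 'how', 'mineral'] (min_width=13, slack=7)
Line 2: ['display', 'robot', 'page'] (min_width=18, slack=2)
Line 3: ['music', 'the', 'word', 'two'] (min_width=18, slack=2)
Line 4: ['lightbulb', 'play'] (min_width=14, slack=6)
Line 5: ['festival', 'young'] (min_width=14, slack=6)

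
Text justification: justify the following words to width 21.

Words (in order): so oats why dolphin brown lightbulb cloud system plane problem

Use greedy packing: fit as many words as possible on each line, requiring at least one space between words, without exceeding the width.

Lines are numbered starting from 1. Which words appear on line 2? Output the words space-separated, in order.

Line 1: ['so', 'oats', 'why', 'dolphin'] (min_width=19, slack=2)
Line 2: ['brown', 'lightbulb', 'cloud'] (min_width=21, slack=0)
Line 3: ['system', 'plane', 'problem'] (min_width=20, slack=1)

Answer: brown lightbulb cloud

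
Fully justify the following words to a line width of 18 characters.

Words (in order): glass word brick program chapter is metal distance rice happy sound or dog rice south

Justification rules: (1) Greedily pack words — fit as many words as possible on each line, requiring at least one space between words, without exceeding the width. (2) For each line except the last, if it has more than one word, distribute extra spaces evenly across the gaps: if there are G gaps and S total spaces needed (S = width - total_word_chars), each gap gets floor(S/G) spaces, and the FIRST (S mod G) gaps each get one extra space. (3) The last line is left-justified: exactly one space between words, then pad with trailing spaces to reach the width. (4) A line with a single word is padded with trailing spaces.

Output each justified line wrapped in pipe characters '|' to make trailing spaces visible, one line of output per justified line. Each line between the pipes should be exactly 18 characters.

Answer: |glass  word  brick|
|program chapter is|
|metal     distance|
|rice  happy  sound|
|or dog rice south |

Derivation:
Line 1: ['glass', 'word', 'brick'] (min_width=16, slack=2)
Line 2: ['program', 'chapter', 'is'] (min_width=18, slack=0)
Line 3: ['metal', 'distance'] (min_width=14, slack=4)
Line 4: ['rice', 'happy', 'sound'] (min_width=16, slack=2)
Line 5: ['or', 'dog', 'rice', 'south'] (min_width=17, slack=1)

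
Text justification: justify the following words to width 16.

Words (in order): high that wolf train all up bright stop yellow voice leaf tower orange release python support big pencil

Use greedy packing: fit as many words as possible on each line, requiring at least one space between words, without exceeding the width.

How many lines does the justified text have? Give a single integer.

Answer: 8

Derivation:
Line 1: ['high', 'that', 'wolf'] (min_width=14, slack=2)
Line 2: ['train', 'all', 'up'] (min_width=12, slack=4)
Line 3: ['bright', 'stop'] (min_width=11, slack=5)
Line 4: ['yellow', 'voice'] (min_width=12, slack=4)
Line 5: ['leaf', 'tower'] (min_width=10, slack=6)
Line 6: ['orange', 'release'] (min_width=14, slack=2)
Line 7: ['python', 'support'] (min_width=14, slack=2)
Line 8: ['big', 'pencil'] (min_width=10, slack=6)
Total lines: 8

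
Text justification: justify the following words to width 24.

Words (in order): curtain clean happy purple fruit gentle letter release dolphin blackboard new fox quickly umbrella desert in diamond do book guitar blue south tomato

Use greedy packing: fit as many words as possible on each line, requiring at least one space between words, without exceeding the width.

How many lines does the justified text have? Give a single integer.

Answer: 7

Derivation:
Line 1: ['curtain', 'clean', 'happy'] (min_width=19, slack=5)
Line 2: ['purple', 'fruit', 'gentle'] (min_width=19, slack=5)
Line 3: ['letter', 'release', 'dolphin'] (min_width=22, slack=2)
Line 4: ['blackboard', 'new', 'fox'] (min_width=18, slack=6)
Line 5: ['quickly', 'umbrella', 'desert'] (min_width=23, slack=1)
Line 6: ['in', 'diamond', 'do', 'book'] (min_width=18, slack=6)
Line 7: ['guitar', 'blue', 'south', 'tomato'] (min_width=24, slack=0)
Total lines: 7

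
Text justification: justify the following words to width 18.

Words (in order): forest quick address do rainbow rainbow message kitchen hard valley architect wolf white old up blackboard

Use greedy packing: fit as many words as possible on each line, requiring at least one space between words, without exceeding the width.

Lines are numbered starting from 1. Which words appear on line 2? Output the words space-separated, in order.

Line 1: ['forest', 'quick'] (min_width=12, slack=6)
Line 2: ['address', 'do', 'rainbow'] (min_width=18, slack=0)
Line 3: ['rainbow', 'message'] (min_width=15, slack=3)
Line 4: ['kitchen', 'hard'] (min_width=12, slack=6)
Line 5: ['valley', 'architect'] (min_width=16, slack=2)
Line 6: ['wolf', 'white', 'old', 'up'] (min_width=17, slack=1)
Line 7: ['blackboard'] (min_width=10, slack=8)

Answer: address do rainbow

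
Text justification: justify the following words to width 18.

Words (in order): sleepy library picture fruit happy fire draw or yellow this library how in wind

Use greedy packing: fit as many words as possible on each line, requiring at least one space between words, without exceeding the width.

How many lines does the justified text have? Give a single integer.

Answer: 6

Derivation:
Line 1: ['sleepy', 'library'] (min_width=14, slack=4)
Line 2: ['picture', 'fruit'] (min_width=13, slack=5)
Line 3: ['happy', 'fire', 'draw', 'or'] (min_width=18, slack=0)
Line 4: ['yellow', 'this'] (min_width=11, slack=7)
Line 5: ['library', 'how', 'in'] (min_width=14, slack=4)
Line 6: ['wind'] (min_width=4, slack=14)
Total lines: 6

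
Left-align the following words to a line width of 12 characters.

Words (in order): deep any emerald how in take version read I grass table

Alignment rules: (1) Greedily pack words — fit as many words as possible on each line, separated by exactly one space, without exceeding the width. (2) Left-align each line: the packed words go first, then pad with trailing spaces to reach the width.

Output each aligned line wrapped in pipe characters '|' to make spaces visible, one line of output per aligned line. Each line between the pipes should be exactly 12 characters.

Answer: |deep any    |
|emerald how |
|in take     |
|version read|
|I grass     |
|table       |

Derivation:
Line 1: ['deep', 'any'] (min_width=8, slack=4)
Line 2: ['emerald', 'how'] (min_width=11, slack=1)
Line 3: ['in', 'take'] (min_width=7, slack=5)
Line 4: ['version', 'read'] (min_width=12, slack=0)
Line 5: ['I', 'grass'] (min_width=7, slack=5)
Line 6: ['table'] (min_width=5, slack=7)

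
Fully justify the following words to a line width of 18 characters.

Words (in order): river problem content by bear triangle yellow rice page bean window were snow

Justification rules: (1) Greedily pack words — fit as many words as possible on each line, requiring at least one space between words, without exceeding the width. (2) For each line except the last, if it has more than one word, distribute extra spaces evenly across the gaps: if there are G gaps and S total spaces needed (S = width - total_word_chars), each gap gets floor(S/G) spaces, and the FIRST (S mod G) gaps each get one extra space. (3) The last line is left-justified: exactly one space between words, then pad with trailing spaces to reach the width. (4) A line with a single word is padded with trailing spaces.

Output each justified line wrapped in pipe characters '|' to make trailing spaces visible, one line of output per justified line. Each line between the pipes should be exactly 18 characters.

Answer: |river      problem|
|content   by  bear|
|triangle    yellow|
|rice   page   bean|
|window were snow  |

Derivation:
Line 1: ['river', 'problem'] (min_width=13, slack=5)
Line 2: ['content', 'by', 'bear'] (min_width=15, slack=3)
Line 3: ['triangle', 'yellow'] (min_width=15, slack=3)
Line 4: ['rice', 'page', 'bean'] (min_width=14, slack=4)
Line 5: ['window', 'were', 'snow'] (min_width=16, slack=2)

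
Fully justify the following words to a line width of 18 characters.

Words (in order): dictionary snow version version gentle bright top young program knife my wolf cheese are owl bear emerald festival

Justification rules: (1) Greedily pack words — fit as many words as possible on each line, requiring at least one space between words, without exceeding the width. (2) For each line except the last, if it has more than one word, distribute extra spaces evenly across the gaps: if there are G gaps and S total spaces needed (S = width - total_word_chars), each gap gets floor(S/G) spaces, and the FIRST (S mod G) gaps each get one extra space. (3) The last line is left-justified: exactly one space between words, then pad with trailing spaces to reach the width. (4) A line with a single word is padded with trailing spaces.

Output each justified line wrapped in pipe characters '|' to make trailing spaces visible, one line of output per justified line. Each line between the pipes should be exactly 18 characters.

Answer: |dictionary    snow|
|version    version|
|gentle  bright top|
|young      program|
|knife    my   wolf|
|cheese   are   owl|
|bear       emerald|
|festival          |

Derivation:
Line 1: ['dictionary', 'snow'] (min_width=15, slack=3)
Line 2: ['version', 'version'] (min_width=15, slack=3)
Line 3: ['gentle', 'bright', 'top'] (min_width=17, slack=1)
Line 4: ['young', 'program'] (min_width=13, slack=5)
Line 5: ['knife', 'my', 'wolf'] (min_width=13, slack=5)
Line 6: ['cheese', 'are', 'owl'] (min_width=14, slack=4)
Line 7: ['bear', 'emerald'] (min_width=12, slack=6)
Line 8: ['festival'] (min_width=8, slack=10)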